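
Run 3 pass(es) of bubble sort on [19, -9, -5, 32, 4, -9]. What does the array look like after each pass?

After pass 1: [-9, -5, 19, 4, -9, 32] (4 swaps)
After pass 2: [-9, -5, 4, -9, 19, 32] (2 swaps)
After pass 3: [-9, -5, -9, 4, 19, 32] (1 swaps)
Total swaps: 7


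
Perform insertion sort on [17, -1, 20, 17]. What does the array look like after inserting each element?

First element 17 is already 'sorted'
Insert -1: shifted 1 elements -> [-1, 17, 20, 17]
Insert 20: shifted 0 elements -> [-1, 17, 20, 17]
Insert 17: shifted 1 elements -> [-1, 17, 17, 20]


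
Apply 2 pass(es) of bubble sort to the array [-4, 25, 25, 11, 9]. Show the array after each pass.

After pass 1: [-4, 25, 11, 9, 25] (2 swaps)
After pass 2: [-4, 11, 9, 25, 25] (2 swaps)
Total swaps: 4


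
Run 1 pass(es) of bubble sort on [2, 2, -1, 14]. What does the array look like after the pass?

After pass 1: [2, -1, 2, 14] (1 swaps)
Total swaps: 1


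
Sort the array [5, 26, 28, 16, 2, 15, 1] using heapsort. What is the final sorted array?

Build heap: [28, 26, 15, 16, 2, 5, 1]
Extract 28: [26, 16, 15, 1, 2, 5, 28]
Extract 26: [16, 5, 15, 1, 2, 26, 28]
Extract 16: [15, 5, 2, 1, 16, 26, 28]
Extract 15: [5, 1, 2, 15, 16, 26, 28]
Extract 5: [2, 1, 5, 15, 16, 26, 28]
Extract 2: [1, 2, 5, 15, 16, 26, 28]


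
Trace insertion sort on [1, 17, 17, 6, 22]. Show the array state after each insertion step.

First element 1 is already 'sorted'
Insert 17: shifted 0 elements -> [1, 17, 17, 6, 22]
Insert 17: shifted 0 elements -> [1, 17, 17, 6, 22]
Insert 6: shifted 2 elements -> [1, 6, 17, 17, 22]
Insert 22: shifted 0 elements -> [1, 6, 17, 17, 22]


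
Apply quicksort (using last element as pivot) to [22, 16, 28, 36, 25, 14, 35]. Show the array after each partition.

Partition 1: pivot=35 at index 5 -> [22, 16, 28, 25, 14, 35, 36]
Partition 2: pivot=14 at index 0 -> [14, 16, 28, 25, 22, 35, 36]
Partition 3: pivot=22 at index 2 -> [14, 16, 22, 25, 28, 35, 36]
Partition 4: pivot=28 at index 4 -> [14, 16, 22, 25, 28, 35, 36]


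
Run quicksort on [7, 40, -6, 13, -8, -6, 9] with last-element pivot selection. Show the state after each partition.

Partition 1: pivot=9 at index 4 -> [7, -6, -8, -6, 9, 13, 40]
Partition 2: pivot=-6 at index 2 -> [-6, -8, -6, 7, 9, 13, 40]
Partition 3: pivot=-8 at index 0 -> [-8, -6, -6, 7, 9, 13, 40]
Partition 4: pivot=40 at index 6 -> [-8, -6, -6, 7, 9, 13, 40]


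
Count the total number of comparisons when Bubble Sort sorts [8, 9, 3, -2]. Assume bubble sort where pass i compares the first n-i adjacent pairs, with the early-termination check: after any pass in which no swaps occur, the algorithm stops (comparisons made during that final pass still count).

Pass 1: compare adjacent pairs (0,1)..(2,3) = 3 comparison(s), 2 swap(s) -> [8, 3, -2, 9]
Pass 2: compare adjacent pairs (0,1)..(1,2) = 2 comparison(s), 2 swap(s) -> [3, -2, 8, 9]
Pass 3: compare adjacent pairs (0,1)..(0,1) = 1 comparison(s), 1 swap(s) -> [-2, 3, 8, 9]
Every pass made at least one swap, so all n-1 passes run.
Total comparisons: 3 + 2 + 1 = 6


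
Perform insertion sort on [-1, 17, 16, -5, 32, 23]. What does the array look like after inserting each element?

First element -1 is already 'sorted'
Insert 17: shifted 0 elements -> [-1, 17, 16, -5, 32, 23]
Insert 16: shifted 1 elements -> [-1, 16, 17, -5, 32, 23]
Insert -5: shifted 3 elements -> [-5, -1, 16, 17, 32, 23]
Insert 32: shifted 0 elements -> [-5, -1, 16, 17, 32, 23]
Insert 23: shifted 1 elements -> [-5, -1, 16, 17, 23, 32]


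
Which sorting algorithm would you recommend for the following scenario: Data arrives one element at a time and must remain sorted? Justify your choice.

Best choice: Insertion sort
Reason: Insertion sort naturally handles online/streaming input by inserting each new element into sorted position


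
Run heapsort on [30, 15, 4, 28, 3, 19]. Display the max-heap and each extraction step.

Build heap: [30, 28, 19, 15, 3, 4]
Extract 30: [28, 15, 19, 4, 3, 30]
Extract 28: [19, 15, 3, 4, 28, 30]
Extract 19: [15, 4, 3, 19, 28, 30]
Extract 15: [4, 3, 15, 19, 28, 30]
Extract 4: [3, 4, 15, 19, 28, 30]


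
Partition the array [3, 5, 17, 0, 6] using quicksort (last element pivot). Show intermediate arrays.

Partition 1: pivot=6 at index 3 -> [3, 5, 0, 6, 17]
Partition 2: pivot=0 at index 0 -> [0, 5, 3, 6, 17]
Partition 3: pivot=3 at index 1 -> [0, 3, 5, 6, 17]


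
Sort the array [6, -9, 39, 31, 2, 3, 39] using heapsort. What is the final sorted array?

Build heap: [39, 31, 39, -9, 2, 3, 6]
Extract 39: [39, 31, 6, -9, 2, 3, 39]
Extract 39: [31, 3, 6, -9, 2, 39, 39]
Extract 31: [6, 3, 2, -9, 31, 39, 39]
Extract 6: [3, -9, 2, 6, 31, 39, 39]
Extract 3: [2, -9, 3, 6, 31, 39, 39]
Extract 2: [-9, 2, 3, 6, 31, 39, 39]


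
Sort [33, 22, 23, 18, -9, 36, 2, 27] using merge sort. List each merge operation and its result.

Divide and conquer:
  Merge [33] + [22] -> [22, 33]
  Merge [23] + [18] -> [18, 23]
  Merge [22, 33] + [18, 23] -> [18, 22, 23, 33]
  Merge [-9] + [36] -> [-9, 36]
  Merge [2] + [27] -> [2, 27]
  Merge [-9, 36] + [2, 27] -> [-9, 2, 27, 36]
  Merge [18, 22, 23, 33] + [-9, 2, 27, 36] -> [-9, 2, 18, 22, 23, 27, 33, 36]


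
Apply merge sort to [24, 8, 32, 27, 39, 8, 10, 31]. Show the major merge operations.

Divide and conquer:
  Merge [24] + [8] -> [8, 24]
  Merge [32] + [27] -> [27, 32]
  Merge [8, 24] + [27, 32] -> [8, 24, 27, 32]
  Merge [39] + [8] -> [8, 39]
  Merge [10] + [31] -> [10, 31]
  Merge [8, 39] + [10, 31] -> [8, 10, 31, 39]
  Merge [8, 24, 27, 32] + [8, 10, 31, 39] -> [8, 8, 10, 24, 27, 31, 32, 39]


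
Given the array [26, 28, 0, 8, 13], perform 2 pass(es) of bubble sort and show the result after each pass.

After pass 1: [26, 0, 8, 13, 28] (3 swaps)
After pass 2: [0, 8, 13, 26, 28] (3 swaps)
Total swaps: 6


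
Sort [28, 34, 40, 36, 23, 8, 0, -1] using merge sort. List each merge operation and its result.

Divide and conquer:
  Merge [28] + [34] -> [28, 34]
  Merge [40] + [36] -> [36, 40]
  Merge [28, 34] + [36, 40] -> [28, 34, 36, 40]
  Merge [23] + [8] -> [8, 23]
  Merge [0] + [-1] -> [-1, 0]
  Merge [8, 23] + [-1, 0] -> [-1, 0, 8, 23]
  Merge [28, 34, 36, 40] + [-1, 0, 8, 23] -> [-1, 0, 8, 23, 28, 34, 36, 40]


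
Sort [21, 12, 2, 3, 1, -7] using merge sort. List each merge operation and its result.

Divide and conquer:
  Merge [12] + [2] -> [2, 12]
  Merge [21] + [2, 12] -> [2, 12, 21]
  Merge [1] + [-7] -> [-7, 1]
  Merge [3] + [-7, 1] -> [-7, 1, 3]
  Merge [2, 12, 21] + [-7, 1, 3] -> [-7, 1, 2, 3, 12, 21]


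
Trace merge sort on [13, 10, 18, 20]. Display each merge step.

Divide and conquer:
  Merge [13] + [10] -> [10, 13]
  Merge [18] + [20] -> [18, 20]
  Merge [10, 13] + [18, 20] -> [10, 13, 18, 20]


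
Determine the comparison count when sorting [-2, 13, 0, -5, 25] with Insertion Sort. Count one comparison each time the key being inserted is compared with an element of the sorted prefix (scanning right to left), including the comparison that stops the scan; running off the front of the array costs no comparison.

Insert 13: -2 <= 13 (stop) = 1 comparison(s) -> [-2, 13, 0, -5, 25]
Insert 0: 13 > 0 (shift), -2 <= 0 (stop) = 2 comparison(s) -> [-2, 0, 13, -5, 25]
Insert -5: 13 > -5 (shift), 0 > -5 (shift), -2 > -5 (shift), reached front = 3 comparison(s) -> [-5, -2, 0, 13, 25]
Insert 25: 13 <= 25 (stop) = 1 comparison(s) -> [-5, -2, 0, 13, 25]
Total comparisons: 1 + 2 + 3 + 1 = 7


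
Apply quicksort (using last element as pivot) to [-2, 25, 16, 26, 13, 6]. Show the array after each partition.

Partition 1: pivot=6 at index 1 -> [-2, 6, 16, 26, 13, 25]
Partition 2: pivot=25 at index 4 -> [-2, 6, 16, 13, 25, 26]
Partition 3: pivot=13 at index 2 -> [-2, 6, 13, 16, 25, 26]


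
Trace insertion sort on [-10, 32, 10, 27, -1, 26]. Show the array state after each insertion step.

First element -10 is already 'sorted'
Insert 32: shifted 0 elements -> [-10, 32, 10, 27, -1, 26]
Insert 10: shifted 1 elements -> [-10, 10, 32, 27, -1, 26]
Insert 27: shifted 1 elements -> [-10, 10, 27, 32, -1, 26]
Insert -1: shifted 3 elements -> [-10, -1, 10, 27, 32, 26]
Insert 26: shifted 2 elements -> [-10, -1, 10, 26, 27, 32]


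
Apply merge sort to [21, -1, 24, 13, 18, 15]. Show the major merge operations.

Divide and conquer:
  Merge [-1] + [24] -> [-1, 24]
  Merge [21] + [-1, 24] -> [-1, 21, 24]
  Merge [18] + [15] -> [15, 18]
  Merge [13] + [15, 18] -> [13, 15, 18]
  Merge [-1, 21, 24] + [13, 15, 18] -> [-1, 13, 15, 18, 21, 24]


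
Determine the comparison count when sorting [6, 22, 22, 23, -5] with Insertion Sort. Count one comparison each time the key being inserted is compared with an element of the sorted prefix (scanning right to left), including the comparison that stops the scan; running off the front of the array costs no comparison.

Insert 22: 6 <= 22 (stop) = 1 comparison(s) -> [6, 22, 22, 23, -5]
Insert 22: 22 <= 22 (stop) = 1 comparison(s) -> [6, 22, 22, 23, -5]
Insert 23: 22 <= 23 (stop) = 1 comparison(s) -> [6, 22, 22, 23, -5]
Insert -5: 23 > -5 (shift), 22 > -5 (shift), 22 > -5 (shift), 6 > -5 (shift), reached front = 4 comparison(s) -> [-5, 6, 22, 22, 23]
Total comparisons: 1 + 1 + 1 + 4 = 7


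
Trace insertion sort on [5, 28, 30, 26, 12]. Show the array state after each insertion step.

First element 5 is already 'sorted'
Insert 28: shifted 0 elements -> [5, 28, 30, 26, 12]
Insert 30: shifted 0 elements -> [5, 28, 30, 26, 12]
Insert 26: shifted 2 elements -> [5, 26, 28, 30, 12]
Insert 12: shifted 3 elements -> [5, 12, 26, 28, 30]


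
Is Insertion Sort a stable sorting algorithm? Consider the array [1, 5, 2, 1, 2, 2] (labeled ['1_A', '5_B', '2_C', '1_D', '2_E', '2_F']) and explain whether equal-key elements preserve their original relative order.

Trace Insertion Sort on the labeled array (the key is the number; the letter only tracks identity):
  Insert 5_B at index 1: [1_A, 5_B, 2_C, 1_D, 2_E, 2_F]
  Insert 2_C at index 1: [1_A, 2_C, 5_B, 1_D, 2_E, 2_F]
  Insert 1_D at index 1: [1_A, 1_D, 2_C, 5_B, 2_E, 2_F]
  Insert 2_E at index 3: [1_A, 1_D, 2_C, 2_E, 5_B, 2_F]
  Insert 2_F at index 4: [1_A, 1_D, 2_C, 2_E, 2_F, 5_B]
Final order: [1_A, 1_D, 2_C, 2_E, 2_F, 5_B]
Equal keys:
  value 1: originally 1_A, 1_D; after sorting 1_A, 1_D -> order preserved
  value 2: originally 2_C, 2_E, 2_F; after sorting 2_C, 2_E, 2_F -> order preserved
All equal keys kept their original relative order. Insertion Sort is stable: elements are shifted only while they are strictly greater than the key, so a key is inserted after any equal elements already placed.
Answer: Stable


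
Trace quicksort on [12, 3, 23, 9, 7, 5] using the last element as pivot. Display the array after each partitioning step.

Partition 1: pivot=5 at index 1 -> [3, 5, 23, 9, 7, 12]
Partition 2: pivot=12 at index 4 -> [3, 5, 9, 7, 12, 23]
Partition 3: pivot=7 at index 2 -> [3, 5, 7, 9, 12, 23]


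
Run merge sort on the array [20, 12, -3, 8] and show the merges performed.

Divide and conquer:
  Merge [20] + [12] -> [12, 20]
  Merge [-3] + [8] -> [-3, 8]
  Merge [12, 20] + [-3, 8] -> [-3, 8, 12, 20]


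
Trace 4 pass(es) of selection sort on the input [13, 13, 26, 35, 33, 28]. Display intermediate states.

Pass 1: Select minimum 13 at index 0, swap -> [13, 13, 26, 35, 33, 28]
Pass 2: Select minimum 13 at index 1, swap -> [13, 13, 26, 35, 33, 28]
Pass 3: Select minimum 26 at index 2, swap -> [13, 13, 26, 35, 33, 28]
Pass 4: Select minimum 28 at index 5, swap -> [13, 13, 26, 28, 33, 35]


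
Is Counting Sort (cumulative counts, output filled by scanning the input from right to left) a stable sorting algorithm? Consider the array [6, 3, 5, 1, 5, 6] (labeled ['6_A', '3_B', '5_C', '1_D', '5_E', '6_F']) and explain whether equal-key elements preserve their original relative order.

Trace Counting Sort on the labeled array (the key is the number; the letter only tracks identity):
  Counts for values 0..6: [0, 1, 0, 1, 0, 2, 2]
  Cumulative counts: [0, 1, 1, 2, 2, 4, 6]
  Scan right to left: place 6_F at output index 5
  Scan right to left: place 5_E at output index 3
  Scan right to left: place 1_D at output index 0
  Scan right to left: place 5_C at output index 2
  Scan right to left: place 3_B at output index 1
  Scan right to left: place 6_A at output index 4
  Output: [1_D, 3_B, 5_C, 5_E, 6_A, 6_F]
Equal keys:
  value 5: originally 5_C, 5_E; after sorting 5_C, 5_E -> order preserved
  value 6: originally 6_A, 6_F; after sorting 6_A, 6_F -> order preserved
All equal keys kept their original relative order. Counting Sort is stable: scanning the input right to left with decreasing cumulative counts places later duplicates at later output positions.
Answer: Stable


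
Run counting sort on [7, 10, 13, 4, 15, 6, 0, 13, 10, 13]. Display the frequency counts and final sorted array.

Count array: [1, 0, 0, 0, 1, 0, 1, 1, 0, 0, 2, 0, 0, 3, 0, 1]
(count[i] = number of elements equal to i)
Cumulative count: [1, 1, 1, 1, 2, 2, 3, 4, 4, 4, 6, 6, 6, 9, 9, 10]
Sorted: [0, 4, 6, 7, 10, 10, 13, 13, 13, 15]


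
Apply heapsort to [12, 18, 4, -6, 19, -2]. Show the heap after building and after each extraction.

Build heap: [19, 18, 4, -6, 12, -2]
Extract 19: [18, 12, 4, -6, -2, 19]
Extract 18: [12, -2, 4, -6, 18, 19]
Extract 12: [4, -2, -6, 12, 18, 19]
Extract 4: [-2, -6, 4, 12, 18, 19]
Extract -2: [-6, -2, 4, 12, 18, 19]


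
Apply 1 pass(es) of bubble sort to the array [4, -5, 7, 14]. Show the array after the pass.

After pass 1: [-5, 4, 7, 14] (1 swaps)
Total swaps: 1


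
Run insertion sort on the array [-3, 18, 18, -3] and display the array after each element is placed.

First element -3 is already 'sorted'
Insert 18: shifted 0 elements -> [-3, 18, 18, -3]
Insert 18: shifted 0 elements -> [-3, 18, 18, -3]
Insert -3: shifted 2 elements -> [-3, -3, 18, 18]


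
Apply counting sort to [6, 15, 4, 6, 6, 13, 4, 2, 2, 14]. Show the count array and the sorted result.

Count array: [0, 0, 2, 0, 2, 0, 3, 0, 0, 0, 0, 0, 0, 1, 1, 1]
(count[i] = number of elements equal to i)
Cumulative count: [0, 0, 2, 2, 4, 4, 7, 7, 7, 7, 7, 7, 7, 8, 9, 10]
Sorted: [2, 2, 4, 4, 6, 6, 6, 13, 14, 15]


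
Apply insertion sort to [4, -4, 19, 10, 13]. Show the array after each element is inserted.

First element 4 is already 'sorted'
Insert -4: shifted 1 elements -> [-4, 4, 19, 10, 13]
Insert 19: shifted 0 elements -> [-4, 4, 19, 10, 13]
Insert 10: shifted 1 elements -> [-4, 4, 10, 19, 13]
Insert 13: shifted 1 elements -> [-4, 4, 10, 13, 19]


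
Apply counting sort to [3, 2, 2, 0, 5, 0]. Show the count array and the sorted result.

Count array: [2, 0, 2, 1, 0, 1]
(count[i] = number of elements equal to i)
Cumulative count: [2, 2, 4, 5, 5, 6]
Sorted: [0, 0, 2, 2, 3, 5]


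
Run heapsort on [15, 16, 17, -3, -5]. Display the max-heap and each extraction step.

Build heap: [17, 16, 15, -3, -5]
Extract 17: [16, -3, 15, -5, 17]
Extract 16: [15, -3, -5, 16, 17]
Extract 15: [-3, -5, 15, 16, 17]
Extract -3: [-5, -3, 15, 16, 17]


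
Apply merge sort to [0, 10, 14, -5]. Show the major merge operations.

Divide and conquer:
  Merge [0] + [10] -> [0, 10]
  Merge [14] + [-5] -> [-5, 14]
  Merge [0, 10] + [-5, 14] -> [-5, 0, 10, 14]


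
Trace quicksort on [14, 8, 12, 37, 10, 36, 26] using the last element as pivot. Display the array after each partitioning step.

Partition 1: pivot=26 at index 4 -> [14, 8, 12, 10, 26, 36, 37]
Partition 2: pivot=10 at index 1 -> [8, 10, 12, 14, 26, 36, 37]
Partition 3: pivot=14 at index 3 -> [8, 10, 12, 14, 26, 36, 37]
Partition 4: pivot=37 at index 6 -> [8, 10, 12, 14, 26, 36, 37]


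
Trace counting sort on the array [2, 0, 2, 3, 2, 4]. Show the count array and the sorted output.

Count array: [1, 0, 3, 1, 1]
(count[i] = number of elements equal to i)
Cumulative count: [1, 1, 4, 5, 6]
Sorted: [0, 2, 2, 2, 3, 4]


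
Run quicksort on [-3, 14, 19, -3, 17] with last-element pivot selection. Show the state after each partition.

Partition 1: pivot=17 at index 3 -> [-3, 14, -3, 17, 19]
Partition 2: pivot=-3 at index 1 -> [-3, -3, 14, 17, 19]


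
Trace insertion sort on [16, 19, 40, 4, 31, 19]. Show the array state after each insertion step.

First element 16 is already 'sorted'
Insert 19: shifted 0 elements -> [16, 19, 40, 4, 31, 19]
Insert 40: shifted 0 elements -> [16, 19, 40, 4, 31, 19]
Insert 4: shifted 3 elements -> [4, 16, 19, 40, 31, 19]
Insert 31: shifted 1 elements -> [4, 16, 19, 31, 40, 19]
Insert 19: shifted 2 elements -> [4, 16, 19, 19, 31, 40]


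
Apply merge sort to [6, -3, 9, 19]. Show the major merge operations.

Divide and conquer:
  Merge [6] + [-3] -> [-3, 6]
  Merge [9] + [19] -> [9, 19]
  Merge [-3, 6] + [9, 19] -> [-3, 6, 9, 19]


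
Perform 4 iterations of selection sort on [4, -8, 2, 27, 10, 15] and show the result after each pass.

Pass 1: Select minimum -8 at index 1, swap -> [-8, 4, 2, 27, 10, 15]
Pass 2: Select minimum 2 at index 2, swap -> [-8, 2, 4, 27, 10, 15]
Pass 3: Select minimum 4 at index 2, swap -> [-8, 2, 4, 27, 10, 15]
Pass 4: Select minimum 10 at index 4, swap -> [-8, 2, 4, 10, 27, 15]


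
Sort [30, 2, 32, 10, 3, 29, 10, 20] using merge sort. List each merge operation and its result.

Divide and conquer:
  Merge [30] + [2] -> [2, 30]
  Merge [32] + [10] -> [10, 32]
  Merge [2, 30] + [10, 32] -> [2, 10, 30, 32]
  Merge [3] + [29] -> [3, 29]
  Merge [10] + [20] -> [10, 20]
  Merge [3, 29] + [10, 20] -> [3, 10, 20, 29]
  Merge [2, 10, 30, 32] + [3, 10, 20, 29] -> [2, 3, 10, 10, 20, 29, 30, 32]


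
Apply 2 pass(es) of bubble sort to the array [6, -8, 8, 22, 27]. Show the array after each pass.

After pass 1: [-8, 6, 8, 22, 27] (1 swaps)
After pass 2: [-8, 6, 8, 22, 27] (0 swaps)
Total swaps: 1


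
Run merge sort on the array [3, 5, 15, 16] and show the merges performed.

Divide and conquer:
  Merge [3] + [5] -> [3, 5]
  Merge [15] + [16] -> [15, 16]
  Merge [3, 5] + [15, 16] -> [3, 5, 15, 16]


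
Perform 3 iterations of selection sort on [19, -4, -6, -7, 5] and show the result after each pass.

Pass 1: Select minimum -7 at index 3, swap -> [-7, -4, -6, 19, 5]
Pass 2: Select minimum -6 at index 2, swap -> [-7, -6, -4, 19, 5]
Pass 3: Select minimum -4 at index 2, swap -> [-7, -6, -4, 19, 5]


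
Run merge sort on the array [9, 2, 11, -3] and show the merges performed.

Divide and conquer:
  Merge [9] + [2] -> [2, 9]
  Merge [11] + [-3] -> [-3, 11]
  Merge [2, 9] + [-3, 11] -> [-3, 2, 9, 11]


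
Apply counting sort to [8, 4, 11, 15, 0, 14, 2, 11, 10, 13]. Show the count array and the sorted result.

Count array: [1, 0, 1, 0, 1, 0, 0, 0, 1, 0, 1, 2, 0, 1, 1, 1]
(count[i] = number of elements equal to i)
Cumulative count: [1, 1, 2, 2, 3, 3, 3, 3, 4, 4, 5, 7, 7, 8, 9, 10]
Sorted: [0, 2, 4, 8, 10, 11, 11, 13, 14, 15]


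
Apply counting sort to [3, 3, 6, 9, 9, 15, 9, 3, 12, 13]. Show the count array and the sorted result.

Count array: [0, 0, 0, 3, 0, 0, 1, 0, 0, 3, 0, 0, 1, 1, 0, 1]
(count[i] = number of elements equal to i)
Cumulative count: [0, 0, 0, 3, 3, 3, 4, 4, 4, 7, 7, 7, 8, 9, 9, 10]
Sorted: [3, 3, 3, 6, 9, 9, 9, 12, 13, 15]


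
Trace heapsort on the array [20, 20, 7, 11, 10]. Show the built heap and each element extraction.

Build heap: [20, 20, 7, 11, 10]
Extract 20: [20, 11, 7, 10, 20]
Extract 20: [11, 10, 7, 20, 20]
Extract 11: [10, 7, 11, 20, 20]
Extract 10: [7, 10, 11, 20, 20]


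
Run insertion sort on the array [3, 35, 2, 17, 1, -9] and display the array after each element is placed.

First element 3 is already 'sorted'
Insert 35: shifted 0 elements -> [3, 35, 2, 17, 1, -9]
Insert 2: shifted 2 elements -> [2, 3, 35, 17, 1, -9]
Insert 17: shifted 1 elements -> [2, 3, 17, 35, 1, -9]
Insert 1: shifted 4 elements -> [1, 2, 3, 17, 35, -9]
Insert -9: shifted 5 elements -> [-9, 1, 2, 3, 17, 35]


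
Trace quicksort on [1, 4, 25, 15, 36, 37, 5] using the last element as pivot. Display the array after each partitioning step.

Partition 1: pivot=5 at index 2 -> [1, 4, 5, 15, 36, 37, 25]
Partition 2: pivot=4 at index 1 -> [1, 4, 5, 15, 36, 37, 25]
Partition 3: pivot=25 at index 4 -> [1, 4, 5, 15, 25, 37, 36]
Partition 4: pivot=36 at index 5 -> [1, 4, 5, 15, 25, 36, 37]


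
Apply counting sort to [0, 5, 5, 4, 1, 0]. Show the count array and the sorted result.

Count array: [2, 1, 0, 0, 1, 2]
(count[i] = number of elements equal to i)
Cumulative count: [2, 3, 3, 3, 4, 6]
Sorted: [0, 0, 1, 4, 5, 5]


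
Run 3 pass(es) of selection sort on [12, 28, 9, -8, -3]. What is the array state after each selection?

Pass 1: Select minimum -8 at index 3, swap -> [-8, 28, 9, 12, -3]
Pass 2: Select minimum -3 at index 4, swap -> [-8, -3, 9, 12, 28]
Pass 3: Select minimum 9 at index 2, swap -> [-8, -3, 9, 12, 28]


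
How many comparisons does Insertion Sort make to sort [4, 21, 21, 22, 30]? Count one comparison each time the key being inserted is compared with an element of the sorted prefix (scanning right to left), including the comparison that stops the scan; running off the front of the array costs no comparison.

Insert 21: 4 <= 21 (stop) = 1 comparison(s) -> [4, 21, 21, 22, 30]
Insert 21: 21 <= 21 (stop) = 1 comparison(s) -> [4, 21, 21, 22, 30]
Insert 22: 21 <= 22 (stop) = 1 comparison(s) -> [4, 21, 21, 22, 30]
Insert 30: 22 <= 30 (stop) = 1 comparison(s) -> [4, 21, 21, 22, 30]
Total comparisons: 1 + 1 + 1 + 1 = 4


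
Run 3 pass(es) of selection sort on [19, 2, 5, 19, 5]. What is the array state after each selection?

Pass 1: Select minimum 2 at index 1, swap -> [2, 19, 5, 19, 5]
Pass 2: Select minimum 5 at index 2, swap -> [2, 5, 19, 19, 5]
Pass 3: Select minimum 5 at index 4, swap -> [2, 5, 5, 19, 19]


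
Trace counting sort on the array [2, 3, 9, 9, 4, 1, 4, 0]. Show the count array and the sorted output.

Count array: [1, 1, 1, 1, 2, 0, 0, 0, 0, 2]
(count[i] = number of elements equal to i)
Cumulative count: [1, 2, 3, 4, 6, 6, 6, 6, 6, 8]
Sorted: [0, 1, 2, 3, 4, 4, 9, 9]


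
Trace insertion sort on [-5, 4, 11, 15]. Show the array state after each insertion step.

First element -5 is already 'sorted'
Insert 4: shifted 0 elements -> [-5, 4, 11, 15]
Insert 11: shifted 0 elements -> [-5, 4, 11, 15]
Insert 15: shifted 0 elements -> [-5, 4, 11, 15]


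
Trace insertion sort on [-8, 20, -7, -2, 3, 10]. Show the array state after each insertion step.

First element -8 is already 'sorted'
Insert 20: shifted 0 elements -> [-8, 20, -7, -2, 3, 10]
Insert -7: shifted 1 elements -> [-8, -7, 20, -2, 3, 10]
Insert -2: shifted 1 elements -> [-8, -7, -2, 20, 3, 10]
Insert 3: shifted 1 elements -> [-8, -7, -2, 3, 20, 10]
Insert 10: shifted 1 elements -> [-8, -7, -2, 3, 10, 20]


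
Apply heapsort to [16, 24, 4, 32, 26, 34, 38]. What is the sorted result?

Build heap: [38, 32, 34, 24, 26, 16, 4]
Extract 38: [34, 32, 16, 24, 26, 4, 38]
Extract 34: [32, 26, 16, 24, 4, 34, 38]
Extract 32: [26, 24, 16, 4, 32, 34, 38]
Extract 26: [24, 4, 16, 26, 32, 34, 38]
Extract 24: [16, 4, 24, 26, 32, 34, 38]
Extract 16: [4, 16, 24, 26, 32, 34, 38]


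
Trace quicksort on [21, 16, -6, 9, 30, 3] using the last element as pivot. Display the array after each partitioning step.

Partition 1: pivot=3 at index 1 -> [-6, 3, 21, 9, 30, 16]
Partition 2: pivot=16 at index 3 -> [-6, 3, 9, 16, 30, 21]
Partition 3: pivot=21 at index 4 -> [-6, 3, 9, 16, 21, 30]


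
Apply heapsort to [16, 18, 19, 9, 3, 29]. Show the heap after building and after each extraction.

Build heap: [29, 18, 19, 9, 3, 16]
Extract 29: [19, 18, 16, 9, 3, 29]
Extract 19: [18, 9, 16, 3, 19, 29]
Extract 18: [16, 9, 3, 18, 19, 29]
Extract 16: [9, 3, 16, 18, 19, 29]
Extract 9: [3, 9, 16, 18, 19, 29]


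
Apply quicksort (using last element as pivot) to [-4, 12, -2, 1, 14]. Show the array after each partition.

Partition 1: pivot=14 at index 4 -> [-4, 12, -2, 1, 14]
Partition 2: pivot=1 at index 2 -> [-4, -2, 1, 12, 14]
Partition 3: pivot=-2 at index 1 -> [-4, -2, 1, 12, 14]


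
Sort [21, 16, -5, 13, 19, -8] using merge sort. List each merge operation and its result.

Divide and conquer:
  Merge [16] + [-5] -> [-5, 16]
  Merge [21] + [-5, 16] -> [-5, 16, 21]
  Merge [19] + [-8] -> [-8, 19]
  Merge [13] + [-8, 19] -> [-8, 13, 19]
  Merge [-5, 16, 21] + [-8, 13, 19] -> [-8, -5, 13, 16, 19, 21]


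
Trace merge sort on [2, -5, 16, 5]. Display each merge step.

Divide and conquer:
  Merge [2] + [-5] -> [-5, 2]
  Merge [16] + [5] -> [5, 16]
  Merge [-5, 2] + [5, 16] -> [-5, 2, 5, 16]


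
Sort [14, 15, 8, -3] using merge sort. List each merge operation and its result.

Divide and conquer:
  Merge [14] + [15] -> [14, 15]
  Merge [8] + [-3] -> [-3, 8]
  Merge [14, 15] + [-3, 8] -> [-3, 8, 14, 15]


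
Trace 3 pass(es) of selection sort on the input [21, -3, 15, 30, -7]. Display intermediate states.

Pass 1: Select minimum -7 at index 4, swap -> [-7, -3, 15, 30, 21]
Pass 2: Select minimum -3 at index 1, swap -> [-7, -3, 15, 30, 21]
Pass 3: Select minimum 15 at index 2, swap -> [-7, -3, 15, 30, 21]


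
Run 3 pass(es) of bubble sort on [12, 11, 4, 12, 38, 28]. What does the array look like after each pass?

After pass 1: [11, 4, 12, 12, 28, 38] (3 swaps)
After pass 2: [4, 11, 12, 12, 28, 38] (1 swaps)
After pass 3: [4, 11, 12, 12, 28, 38] (0 swaps)
Total swaps: 4


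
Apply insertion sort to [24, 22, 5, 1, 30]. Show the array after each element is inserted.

First element 24 is already 'sorted'
Insert 22: shifted 1 elements -> [22, 24, 5, 1, 30]
Insert 5: shifted 2 elements -> [5, 22, 24, 1, 30]
Insert 1: shifted 3 elements -> [1, 5, 22, 24, 30]
Insert 30: shifted 0 elements -> [1, 5, 22, 24, 30]


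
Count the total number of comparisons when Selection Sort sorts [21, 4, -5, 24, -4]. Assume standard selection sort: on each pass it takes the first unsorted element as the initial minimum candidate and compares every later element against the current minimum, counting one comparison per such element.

Pass 1: scan indices 1..4 for the minimum = 4 comparison(s); min is -5, place at index 0 -> [-5, 4, 21, 24, -4]
Pass 2: scan indices 2..4 for the minimum = 3 comparison(s); min is -4, place at index 1 -> [-5, -4, 21, 24, 4]
Pass 3: scan indices 3..4 for the minimum = 2 comparison(s); min is 4, place at index 2 -> [-5, -4, 4, 24, 21]
Pass 4: scan indices 4..4 for the minimum = 1 comparison(s); min is 21, place at index 3 -> [-5, -4, 4, 21, 24]
Selection sort always scans the whole unsorted suffix, so the count is (n-1) + (n-2) + ... + 1 = n(n-1)/2 = 5*4/2 = 10 regardless of the input order.
Total comparisons: 4 + 3 + 2 + 1 = 10


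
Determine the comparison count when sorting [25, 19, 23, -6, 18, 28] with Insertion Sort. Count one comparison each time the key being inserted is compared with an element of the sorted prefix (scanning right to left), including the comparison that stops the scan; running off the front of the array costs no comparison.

Insert 19: 25 > 19 (shift), reached front = 1 comparison(s) -> [19, 25, 23, -6, 18, 28]
Insert 23: 25 > 23 (shift), 19 <= 23 (stop) = 2 comparison(s) -> [19, 23, 25, -6, 18, 28]
Insert -6: 25 > -6 (shift), 23 > -6 (shift), 19 > -6 (shift), reached front = 3 comparison(s) -> [-6, 19, 23, 25, 18, 28]
Insert 18: 25 > 18 (shift), 23 > 18 (shift), 19 > 18 (shift), -6 <= 18 (stop) = 4 comparison(s) -> [-6, 18, 19, 23, 25, 28]
Insert 28: 25 <= 28 (stop) = 1 comparison(s) -> [-6, 18, 19, 23, 25, 28]
Total comparisons: 1 + 2 + 3 + 4 + 1 = 11


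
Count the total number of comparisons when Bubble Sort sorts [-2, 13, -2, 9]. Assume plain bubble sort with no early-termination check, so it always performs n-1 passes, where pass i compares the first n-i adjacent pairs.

Pass 1: compare adjacent pairs (0,1)..(2,3) = 3 comparison(s), 2 swap(s) -> [-2, -2, 9, 13]
Pass 2: compare adjacent pairs (0,1)..(1,2) = 2 comparison(s), 0 swap(s) -> [-2, -2, 9, 13]
Pass 3: compare adjacent pairs (0,1)..(0,1) = 1 comparison(s), 0 swap(s) -> [-2, -2, 9, 13]
Total comparisons: 3 + 2 + 1 = 6


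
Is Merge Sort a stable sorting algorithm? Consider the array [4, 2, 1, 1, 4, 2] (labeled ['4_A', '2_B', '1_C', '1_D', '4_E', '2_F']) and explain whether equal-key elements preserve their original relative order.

Trace Merge Sort on the labeled array (the key is the number; the letter only tracks identity):
  Merge [2_B] + [1_C] -> [1_C, 2_B]
  Merge [4_A] + [1_C, 2_B] -> [1_C, 2_B, 4_A]
  Merge [4_E] + [2_F] -> [2_F, 4_E]
  Merge [1_D] + [2_F, 4_E] -> [1_D, 2_F, 4_E]
  Merge [1_C, 2_B, 4_A] + [1_D, 2_F, 4_E] -> [1_C, 1_D, 2_B, 2_F, 4_A, 4_E]
Final order: [1_C, 1_D, 2_B, 2_F, 4_A, 4_E]
Equal keys:
  value 1: originally 1_C, 1_D; after sorting 1_C, 1_D -> order preserved
  value 2: originally 2_B, 2_F; after sorting 2_B, 2_F -> order preserved
  value 4: originally 4_A, 4_E; after sorting 4_A, 4_E -> order preserved
All equal keys kept their original relative order. Merge Sort is stable: when the heads of the two halves are equal the merge takes from the left half first.
Answer: Stable


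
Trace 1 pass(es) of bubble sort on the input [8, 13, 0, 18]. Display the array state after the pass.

After pass 1: [8, 0, 13, 18] (1 swaps)
Total swaps: 1


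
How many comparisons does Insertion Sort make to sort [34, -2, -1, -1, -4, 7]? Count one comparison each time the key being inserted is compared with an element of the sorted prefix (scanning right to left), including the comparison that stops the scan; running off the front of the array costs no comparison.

Insert -2: 34 > -2 (shift), reached front = 1 comparison(s) -> [-2, 34, -1, -1, -4, 7]
Insert -1: 34 > -1 (shift), -2 <= -1 (stop) = 2 comparison(s) -> [-2, -1, 34, -1, -4, 7]
Insert -1: 34 > -1 (shift), -1 <= -1 (stop) = 2 comparison(s) -> [-2, -1, -1, 34, -4, 7]
Insert -4: 34 > -4 (shift), -1 > -4 (shift), -1 > -4 (shift), -2 > -4 (shift), reached front = 4 comparison(s) -> [-4, -2, -1, -1, 34, 7]
Insert 7: 34 > 7 (shift), -1 <= 7 (stop) = 2 comparison(s) -> [-4, -2, -1, -1, 7, 34]
Total comparisons: 1 + 2 + 2 + 4 + 2 = 11


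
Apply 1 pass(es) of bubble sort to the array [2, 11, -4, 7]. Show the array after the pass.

After pass 1: [2, -4, 7, 11] (2 swaps)
Total swaps: 2


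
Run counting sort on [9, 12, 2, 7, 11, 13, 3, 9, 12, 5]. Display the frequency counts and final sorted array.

Count array: [0, 0, 1, 1, 0, 1, 0, 1, 0, 2, 0, 1, 2, 1]
(count[i] = number of elements equal to i)
Cumulative count: [0, 0, 1, 2, 2, 3, 3, 4, 4, 6, 6, 7, 9, 10]
Sorted: [2, 3, 5, 7, 9, 9, 11, 12, 12, 13]


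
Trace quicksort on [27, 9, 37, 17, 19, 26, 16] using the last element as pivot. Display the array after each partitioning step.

Partition 1: pivot=16 at index 1 -> [9, 16, 37, 17, 19, 26, 27]
Partition 2: pivot=27 at index 5 -> [9, 16, 17, 19, 26, 27, 37]
Partition 3: pivot=26 at index 4 -> [9, 16, 17, 19, 26, 27, 37]
Partition 4: pivot=19 at index 3 -> [9, 16, 17, 19, 26, 27, 37]


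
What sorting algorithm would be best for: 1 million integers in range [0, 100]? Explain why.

Best choice: Counting sort
Reason: O(n + k) where k=100 is small; linear time beats O(n log n)


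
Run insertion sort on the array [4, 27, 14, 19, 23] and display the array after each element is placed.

First element 4 is already 'sorted'
Insert 27: shifted 0 elements -> [4, 27, 14, 19, 23]
Insert 14: shifted 1 elements -> [4, 14, 27, 19, 23]
Insert 19: shifted 1 elements -> [4, 14, 19, 27, 23]
Insert 23: shifted 1 elements -> [4, 14, 19, 23, 27]


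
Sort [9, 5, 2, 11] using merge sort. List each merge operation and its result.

Divide and conquer:
  Merge [9] + [5] -> [5, 9]
  Merge [2] + [11] -> [2, 11]
  Merge [5, 9] + [2, 11] -> [2, 5, 9, 11]


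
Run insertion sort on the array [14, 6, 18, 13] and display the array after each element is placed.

First element 14 is already 'sorted'
Insert 6: shifted 1 elements -> [6, 14, 18, 13]
Insert 18: shifted 0 elements -> [6, 14, 18, 13]
Insert 13: shifted 2 elements -> [6, 13, 14, 18]


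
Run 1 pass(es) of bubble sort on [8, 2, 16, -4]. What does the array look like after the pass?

After pass 1: [2, 8, -4, 16] (2 swaps)
Total swaps: 2


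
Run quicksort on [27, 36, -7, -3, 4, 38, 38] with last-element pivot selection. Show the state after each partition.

Partition 1: pivot=38 at index 6 -> [27, 36, -7, -3, 4, 38, 38]
Partition 2: pivot=38 at index 5 -> [27, 36, -7, -3, 4, 38, 38]
Partition 3: pivot=4 at index 2 -> [-7, -3, 4, 36, 27, 38, 38]
Partition 4: pivot=-3 at index 1 -> [-7, -3, 4, 36, 27, 38, 38]
Partition 5: pivot=27 at index 3 -> [-7, -3, 4, 27, 36, 38, 38]


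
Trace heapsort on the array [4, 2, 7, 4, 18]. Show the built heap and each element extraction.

Build heap: [18, 4, 7, 4, 2]
Extract 18: [7, 4, 2, 4, 18]
Extract 7: [4, 4, 2, 7, 18]
Extract 4: [4, 2, 4, 7, 18]
Extract 4: [2, 4, 4, 7, 18]


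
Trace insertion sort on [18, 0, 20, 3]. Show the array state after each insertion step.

First element 18 is already 'sorted'
Insert 0: shifted 1 elements -> [0, 18, 20, 3]
Insert 20: shifted 0 elements -> [0, 18, 20, 3]
Insert 3: shifted 2 elements -> [0, 3, 18, 20]


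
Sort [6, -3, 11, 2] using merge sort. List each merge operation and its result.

Divide and conquer:
  Merge [6] + [-3] -> [-3, 6]
  Merge [11] + [2] -> [2, 11]
  Merge [-3, 6] + [2, 11] -> [-3, 2, 6, 11]


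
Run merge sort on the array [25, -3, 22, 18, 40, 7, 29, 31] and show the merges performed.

Divide and conquer:
  Merge [25] + [-3] -> [-3, 25]
  Merge [22] + [18] -> [18, 22]
  Merge [-3, 25] + [18, 22] -> [-3, 18, 22, 25]
  Merge [40] + [7] -> [7, 40]
  Merge [29] + [31] -> [29, 31]
  Merge [7, 40] + [29, 31] -> [7, 29, 31, 40]
  Merge [-3, 18, 22, 25] + [7, 29, 31, 40] -> [-3, 7, 18, 22, 25, 29, 31, 40]


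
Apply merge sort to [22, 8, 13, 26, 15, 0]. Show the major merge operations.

Divide and conquer:
  Merge [8] + [13] -> [8, 13]
  Merge [22] + [8, 13] -> [8, 13, 22]
  Merge [15] + [0] -> [0, 15]
  Merge [26] + [0, 15] -> [0, 15, 26]
  Merge [8, 13, 22] + [0, 15, 26] -> [0, 8, 13, 15, 22, 26]


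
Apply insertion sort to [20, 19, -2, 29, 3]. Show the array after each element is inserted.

First element 20 is already 'sorted'
Insert 19: shifted 1 elements -> [19, 20, -2, 29, 3]
Insert -2: shifted 2 elements -> [-2, 19, 20, 29, 3]
Insert 29: shifted 0 elements -> [-2, 19, 20, 29, 3]
Insert 3: shifted 3 elements -> [-2, 3, 19, 20, 29]


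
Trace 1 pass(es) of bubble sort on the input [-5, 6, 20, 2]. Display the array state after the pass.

After pass 1: [-5, 6, 2, 20] (1 swaps)
Total swaps: 1


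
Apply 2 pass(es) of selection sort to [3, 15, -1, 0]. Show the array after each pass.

Pass 1: Select minimum -1 at index 2, swap -> [-1, 15, 3, 0]
Pass 2: Select minimum 0 at index 3, swap -> [-1, 0, 3, 15]


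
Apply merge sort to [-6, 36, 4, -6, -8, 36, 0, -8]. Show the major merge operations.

Divide and conquer:
  Merge [-6] + [36] -> [-6, 36]
  Merge [4] + [-6] -> [-6, 4]
  Merge [-6, 36] + [-6, 4] -> [-6, -6, 4, 36]
  Merge [-8] + [36] -> [-8, 36]
  Merge [0] + [-8] -> [-8, 0]
  Merge [-8, 36] + [-8, 0] -> [-8, -8, 0, 36]
  Merge [-6, -6, 4, 36] + [-8, -8, 0, 36] -> [-8, -8, -6, -6, 0, 4, 36, 36]


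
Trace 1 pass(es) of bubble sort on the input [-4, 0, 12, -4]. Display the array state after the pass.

After pass 1: [-4, 0, -4, 12] (1 swaps)
Total swaps: 1


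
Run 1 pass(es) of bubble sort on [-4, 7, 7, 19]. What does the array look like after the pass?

After pass 1: [-4, 7, 7, 19] (0 swaps)
Total swaps: 0


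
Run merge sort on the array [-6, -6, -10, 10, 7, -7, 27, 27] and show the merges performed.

Divide and conquer:
  Merge [-6] + [-6] -> [-6, -6]
  Merge [-10] + [10] -> [-10, 10]
  Merge [-6, -6] + [-10, 10] -> [-10, -6, -6, 10]
  Merge [7] + [-7] -> [-7, 7]
  Merge [27] + [27] -> [27, 27]
  Merge [-7, 7] + [27, 27] -> [-7, 7, 27, 27]
  Merge [-10, -6, -6, 10] + [-7, 7, 27, 27] -> [-10, -7, -6, -6, 7, 10, 27, 27]


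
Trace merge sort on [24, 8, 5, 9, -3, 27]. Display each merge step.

Divide and conquer:
  Merge [8] + [5] -> [5, 8]
  Merge [24] + [5, 8] -> [5, 8, 24]
  Merge [-3] + [27] -> [-3, 27]
  Merge [9] + [-3, 27] -> [-3, 9, 27]
  Merge [5, 8, 24] + [-3, 9, 27] -> [-3, 5, 8, 9, 24, 27]


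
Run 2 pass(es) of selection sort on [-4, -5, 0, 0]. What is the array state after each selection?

Pass 1: Select minimum -5 at index 1, swap -> [-5, -4, 0, 0]
Pass 2: Select minimum -4 at index 1, swap -> [-5, -4, 0, 0]


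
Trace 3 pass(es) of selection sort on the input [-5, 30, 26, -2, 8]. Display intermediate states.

Pass 1: Select minimum -5 at index 0, swap -> [-5, 30, 26, -2, 8]
Pass 2: Select minimum -2 at index 3, swap -> [-5, -2, 26, 30, 8]
Pass 3: Select minimum 8 at index 4, swap -> [-5, -2, 8, 30, 26]


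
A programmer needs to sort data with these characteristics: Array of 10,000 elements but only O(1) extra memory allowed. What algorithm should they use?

Best choice: Heapsort
Reason: Heapsort rearranges the array in place using O(1) auxiliary space and still guarantees O(n log n) time; quicksort partitions in place but needs Theta(log n) stack space for recursion (O(n) in the worst case), and mergesort requires O(n) auxiliary space


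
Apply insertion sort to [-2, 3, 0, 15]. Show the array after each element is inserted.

First element -2 is already 'sorted'
Insert 3: shifted 0 elements -> [-2, 3, 0, 15]
Insert 0: shifted 1 elements -> [-2, 0, 3, 15]
Insert 15: shifted 0 elements -> [-2, 0, 3, 15]


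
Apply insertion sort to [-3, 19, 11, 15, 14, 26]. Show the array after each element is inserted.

First element -3 is already 'sorted'
Insert 19: shifted 0 elements -> [-3, 19, 11, 15, 14, 26]
Insert 11: shifted 1 elements -> [-3, 11, 19, 15, 14, 26]
Insert 15: shifted 1 elements -> [-3, 11, 15, 19, 14, 26]
Insert 14: shifted 2 elements -> [-3, 11, 14, 15, 19, 26]
Insert 26: shifted 0 elements -> [-3, 11, 14, 15, 19, 26]


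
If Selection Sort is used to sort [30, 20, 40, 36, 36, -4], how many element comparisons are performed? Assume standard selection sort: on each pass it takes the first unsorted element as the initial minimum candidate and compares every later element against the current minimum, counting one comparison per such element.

Pass 1: scan indices 1..5 for the minimum = 5 comparison(s); min is -4, place at index 0 -> [-4, 20, 40, 36, 36, 30]
Pass 2: scan indices 2..5 for the minimum = 4 comparison(s); min is 20, place at index 1 -> [-4, 20, 40, 36, 36, 30]
Pass 3: scan indices 3..5 for the minimum = 3 comparison(s); min is 30, place at index 2 -> [-4, 20, 30, 36, 36, 40]
Pass 4: scan indices 4..5 for the minimum = 2 comparison(s); min is 36, place at index 3 -> [-4, 20, 30, 36, 36, 40]
Pass 5: scan indices 5..5 for the minimum = 1 comparison(s); min is 36, place at index 4 -> [-4, 20, 30, 36, 36, 40]
Selection sort always scans the whole unsorted suffix, so the count is (n-1) + (n-2) + ... + 1 = n(n-1)/2 = 6*5/2 = 15 regardless of the input order.
Total comparisons: 5 + 4 + 3 + 2 + 1 = 15


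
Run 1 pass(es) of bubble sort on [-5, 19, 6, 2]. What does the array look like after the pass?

After pass 1: [-5, 6, 2, 19] (2 swaps)
Total swaps: 2


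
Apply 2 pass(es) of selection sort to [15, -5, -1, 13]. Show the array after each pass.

Pass 1: Select minimum -5 at index 1, swap -> [-5, 15, -1, 13]
Pass 2: Select minimum -1 at index 2, swap -> [-5, -1, 15, 13]


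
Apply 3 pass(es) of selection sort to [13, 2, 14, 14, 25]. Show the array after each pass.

Pass 1: Select minimum 2 at index 1, swap -> [2, 13, 14, 14, 25]
Pass 2: Select minimum 13 at index 1, swap -> [2, 13, 14, 14, 25]
Pass 3: Select minimum 14 at index 2, swap -> [2, 13, 14, 14, 25]


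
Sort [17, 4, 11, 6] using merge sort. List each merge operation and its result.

Divide and conquer:
  Merge [17] + [4] -> [4, 17]
  Merge [11] + [6] -> [6, 11]
  Merge [4, 17] + [6, 11] -> [4, 6, 11, 17]


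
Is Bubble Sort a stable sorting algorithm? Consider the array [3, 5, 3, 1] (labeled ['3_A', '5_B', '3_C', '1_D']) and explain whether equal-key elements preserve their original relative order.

Trace Bubble Sort on the labeled array (the key is the number; the letter only tracks identity):
  After pass 1: [3_A, 3_C, 1_D, 5_B]
  After pass 2: [3_A, 1_D, 3_C, 5_B]
  After pass 3: [1_D, 3_A, 3_C, 5_B]
Final order: [1_D, 3_A, 3_C, 5_B]
Equal keys:
  value 3: originally 3_A, 3_C; after sorting 3_A, 3_C -> order preserved
All equal keys kept their original relative order. Bubble Sort is stable: it only swaps adjacent elements when the left one is strictly greater, so equal keys never move past each other.
Answer: Stable
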